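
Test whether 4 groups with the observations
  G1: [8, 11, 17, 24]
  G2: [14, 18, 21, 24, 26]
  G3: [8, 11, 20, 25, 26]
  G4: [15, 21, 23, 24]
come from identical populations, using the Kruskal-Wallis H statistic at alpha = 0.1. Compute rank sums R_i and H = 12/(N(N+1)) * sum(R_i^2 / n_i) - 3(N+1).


Step 1: Combine all N = 18 observations and assign midranks.
sorted (value, group, rank): (8,G1,1.5), (8,G3,1.5), (11,G1,3.5), (11,G3,3.5), (14,G2,5), (15,G4,6), (17,G1,7), (18,G2,8), (20,G3,9), (21,G2,10.5), (21,G4,10.5), (23,G4,12), (24,G1,14), (24,G2,14), (24,G4,14), (25,G3,16), (26,G2,17.5), (26,G3,17.5)
Step 2: Sum ranks within each group.
R_1 = 26 (n_1 = 4)
R_2 = 55 (n_2 = 5)
R_3 = 47.5 (n_3 = 5)
R_4 = 42.5 (n_4 = 4)
Step 3: H = 12/(N(N+1)) * sum(R_i^2/n_i) - 3(N+1)
     = 12/(18*19) * (26^2/4 + 55^2/5 + 47.5^2/5 + 42.5^2/4) - 3*19
     = 0.035088 * 1676.81 - 57
     = 1.835526.
Step 4: Ties present; correction factor C = 1 - 48/(18^3 - 18) = 0.991744. Corrected H = 1.835526 / 0.991744 = 1.850806.
Step 5: Under H0, H ~ chi^2(3); p-value = 0.603942.
Step 6: alpha = 0.1. fail to reject H0.

H = 1.8508, df = 3, p = 0.603942, fail to reject H0.


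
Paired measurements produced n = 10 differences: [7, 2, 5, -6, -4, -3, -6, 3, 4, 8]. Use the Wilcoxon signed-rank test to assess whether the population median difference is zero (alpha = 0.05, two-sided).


Step 1: Drop any zero differences (none here) and take |d_i|.
|d| = [7, 2, 5, 6, 4, 3, 6, 3, 4, 8]
Step 2: Midrank |d_i| (ties get averaged ranks).
ranks: |7|->9, |2|->1, |5|->6, |6|->7.5, |4|->4.5, |3|->2.5, |6|->7.5, |3|->2.5, |4|->4.5, |8|->10
Step 3: Attach original signs; sum ranks with positive sign and with negative sign.
W+ = 9 + 1 + 6 + 2.5 + 4.5 + 10 = 33
W- = 7.5 + 4.5 + 2.5 + 7.5 = 22
(Check: W+ + W- = 55 should equal n(n+1)/2 = 55.)
Step 4: Test statistic W = min(W+, W-) = 22.
Step 5: Ties in |d|, so use the tie-corrected normal approximation.
        E[W] = n(n+1)/4 = 10*11/4 = 27.5.
        Tie groups: |d|=3 (t=2), |d|=4 (t=2), |d|=6 (t=2); sum(t^3 - t) = 18.
        Var[W] = n(n+1)(2n+1)/24 - sum(t^3-t)/48 = 2310/24 - 18/48 = 95.875.
        z = (W - E[W]) / sqrt(Var[W]) = (22 - 27.5) / 9.7916 = -0.5617.
        Two-sided p = 2*Phi(z) = 0.574316.
Step 6: alpha = 0.05. fail to reject H0.

W+ = 33, W- = 22, W = min = 22, p = 0.574316, fail to reject H0.


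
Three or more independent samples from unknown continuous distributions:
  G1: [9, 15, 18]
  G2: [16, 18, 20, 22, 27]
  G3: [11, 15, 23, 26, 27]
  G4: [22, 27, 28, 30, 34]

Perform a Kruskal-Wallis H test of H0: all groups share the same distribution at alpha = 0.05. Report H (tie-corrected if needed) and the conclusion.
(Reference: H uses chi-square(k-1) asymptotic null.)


Step 1: Combine all N = 18 observations and assign midranks.
sorted (value, group, rank): (9,G1,1), (11,G3,2), (15,G1,3.5), (15,G3,3.5), (16,G2,5), (18,G1,6.5), (18,G2,6.5), (20,G2,8), (22,G2,9.5), (22,G4,9.5), (23,G3,11), (26,G3,12), (27,G2,14), (27,G3,14), (27,G4,14), (28,G4,16), (30,G4,17), (34,G4,18)
Step 2: Sum ranks within each group.
R_1 = 11 (n_1 = 3)
R_2 = 43 (n_2 = 5)
R_3 = 42.5 (n_3 = 5)
R_4 = 74.5 (n_4 = 5)
Step 3: H = 12/(N(N+1)) * sum(R_i^2/n_i) - 3(N+1)
     = 12/(18*19) * (11^2/3 + 43^2/5 + 42.5^2/5 + 74.5^2/5) - 3*19
     = 0.035088 * 1881.43 - 57
     = 9.015205.
Step 4: Ties present; correction factor C = 1 - 42/(18^3 - 18) = 0.992776. Corrected H = 9.015205 / 0.992776 = 9.080804.
Step 5: Under H0, H ~ chi^2(3); p-value = 0.028236.
Step 6: alpha = 0.05. reject H0.

H = 9.0808, df = 3, p = 0.028236, reject H0.


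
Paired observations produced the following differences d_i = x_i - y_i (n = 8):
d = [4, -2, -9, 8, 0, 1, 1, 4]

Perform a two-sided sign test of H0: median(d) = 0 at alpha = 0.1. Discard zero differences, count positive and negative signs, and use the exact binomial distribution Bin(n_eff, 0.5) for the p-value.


Step 1: Discard zero differences. Original n = 8; n_eff = number of nonzero differences = 7.
Nonzero differences (with sign): +4, -2, -9, +8, +1, +1, +4
Step 2: Count signs: positive = 5, negative = 2.
Step 3: Under H0: P(positive) = 0.5, so the number of positives S ~ Bin(7, 0.5).
Step 4: Two-sided exact p-value = sum of Bin(7,0.5) probabilities at or below the observed probability = 0.453125.
Step 5: alpha = 0.1. fail to reject H0.

n_eff = 7, pos = 5, neg = 2, p = 0.453125, fail to reject H0.


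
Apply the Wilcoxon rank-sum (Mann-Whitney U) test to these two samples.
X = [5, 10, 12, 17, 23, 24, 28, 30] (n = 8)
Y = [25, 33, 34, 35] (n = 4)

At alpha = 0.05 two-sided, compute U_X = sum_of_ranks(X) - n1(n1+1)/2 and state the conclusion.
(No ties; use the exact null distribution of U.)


Step 1: Combine and sort all 12 observations; assign midranks.
sorted (value, group): (5,X), (10,X), (12,X), (17,X), (23,X), (24,X), (25,Y), (28,X), (30,X), (33,Y), (34,Y), (35,Y)
ranks: 5->1, 10->2, 12->3, 17->4, 23->5, 24->6, 25->7, 28->8, 30->9, 33->10, 34->11, 35->12
Step 2: Rank sum for X: R1 = 1 + 2 + 3 + 4 + 5 + 6 + 8 + 9 = 38.
Step 3: U_X = R1 - n1(n1+1)/2 = 38 - 8*9/2 = 38 - 36 = 2.
       U_Y = n1*n2 - U_X = 32 - 2 = 30.
Step 4: No ties, so the exact null distribution of U (based on enumerating the C(12,8) = 495 equally likely rank assignments) gives the two-sided p-value.
Step 5: p-value = 0.016162; compare to alpha = 0.05. reject H0.

U_X = 2, p = 0.016162, reject H0 at alpha = 0.05.


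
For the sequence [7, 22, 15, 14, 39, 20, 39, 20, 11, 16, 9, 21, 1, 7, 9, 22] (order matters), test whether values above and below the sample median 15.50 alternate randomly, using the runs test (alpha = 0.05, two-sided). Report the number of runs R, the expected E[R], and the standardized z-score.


Step 1: Compute median = 15.50; label A = above, B = below.
Labels in order: BABBAAAABABABBBA  (n_A = 8, n_B = 8)
Step 2: Count runs R = 10.
Step 3: Under H0 (random ordering), E[R] = 2*n_A*n_B/(n_A+n_B) + 1 = 2*8*8/16 + 1 = 9.0000.
        Var[R] = 2*n_A*n_B*(2*n_A*n_B - n_A - n_B) / ((n_A+n_B)^2 * (n_A+n_B-1)) = 14336/3840 = 3.7333.
        SD[R] = 1.9322.
Step 4: Continuity-corrected z = (R - 0.5 - E[R]) / SD[R] = (10 - 0.5 - 9.0000) / 1.9322 = 0.2588.
Step 5: Two-sided p-value via normal approximation = 2*(1 - Phi(|z|)) = 0.795809.
Step 6: alpha = 0.05. fail to reject H0.

R = 10, z = 0.2588, p = 0.795809, fail to reject H0.


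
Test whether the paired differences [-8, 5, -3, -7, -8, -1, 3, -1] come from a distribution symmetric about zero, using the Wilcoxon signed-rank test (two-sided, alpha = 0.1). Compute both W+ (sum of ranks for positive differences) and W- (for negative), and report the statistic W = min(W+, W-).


Step 1: Drop any zero differences (none here) and take |d_i|.
|d| = [8, 5, 3, 7, 8, 1, 3, 1]
Step 2: Midrank |d_i| (ties get averaged ranks).
ranks: |8|->7.5, |5|->5, |3|->3.5, |7|->6, |8|->7.5, |1|->1.5, |3|->3.5, |1|->1.5
Step 3: Attach original signs; sum ranks with positive sign and with negative sign.
W+ = 5 + 3.5 = 8.5
W- = 7.5 + 3.5 + 6 + 7.5 + 1.5 + 1.5 = 27.5
(Check: W+ + W- = 36 should equal n(n+1)/2 = 36.)
Step 4: Test statistic W = min(W+, W-) = 8.5.
Step 5: Ties in |d|, so use the tie-corrected normal approximation.
        E[W] = n(n+1)/4 = 8*9/4 = 18.
        Tie groups: |d|=1 (t=2), |d|=3 (t=2), |d|=8 (t=2); sum(t^3 - t) = 18.
        Var[W] = n(n+1)(2n+1)/24 - sum(t^3-t)/48 = 1224/24 - 18/48 = 50.625.
        z = (W - E[W]) / sqrt(Var[W]) = (8.5 - 18) / 7.1151 = -1.3352.
        Two-sided p = 2*Phi(z) = 0.181816.
Step 6: alpha = 0.1. fail to reject H0.

W+ = 8.5, W- = 27.5, W = min = 8.5, p = 0.181816, fail to reject H0.


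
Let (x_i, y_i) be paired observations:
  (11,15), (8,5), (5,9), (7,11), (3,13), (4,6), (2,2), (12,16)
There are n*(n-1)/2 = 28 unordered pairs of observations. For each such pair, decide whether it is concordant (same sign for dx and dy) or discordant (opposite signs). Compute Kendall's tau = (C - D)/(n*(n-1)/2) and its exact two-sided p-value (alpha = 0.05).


Step 1: Enumerate the 28 unordered pairs (i,j) with i<j and classify each by sign(x_j-x_i) * sign(y_j-y_i).
  (1,2):dx=-3,dy=-10->C; (1,3):dx=-6,dy=-6->C; (1,4):dx=-4,dy=-4->C; (1,5):dx=-8,dy=-2->C
  (1,6):dx=-7,dy=-9->C; (1,7):dx=-9,dy=-13->C; (1,8):dx=+1,dy=+1->C; (2,3):dx=-3,dy=+4->D
  (2,4):dx=-1,dy=+6->D; (2,5):dx=-5,dy=+8->D; (2,6):dx=-4,dy=+1->D; (2,7):dx=-6,dy=-3->C
  (2,8):dx=+4,dy=+11->C; (3,4):dx=+2,dy=+2->C; (3,5):dx=-2,dy=+4->D; (3,6):dx=-1,dy=-3->C
  (3,7):dx=-3,dy=-7->C; (3,8):dx=+7,dy=+7->C; (4,5):dx=-4,dy=+2->D; (4,6):dx=-3,dy=-5->C
  (4,7):dx=-5,dy=-9->C; (4,8):dx=+5,dy=+5->C; (5,6):dx=+1,dy=-7->D; (5,7):dx=-1,dy=-11->C
  (5,8):dx=+9,dy=+3->C; (6,7):dx=-2,dy=-4->C; (6,8):dx=+8,dy=+10->C; (7,8):dx=+10,dy=+14->C
Step 2: C = 21, D = 7, total pairs = 28.
Step 3: tau = (C - D)/(n(n-1)/2) = (21 - 7)/28 = 0.500000.
Step 4: Exact two-sided p-value (enumerate n! = 40320 permutations of y under H0): p = 0.108681.
Step 5: alpha = 0.05. fail to reject H0.

tau_b = 0.5000 (C=21, D=7), p = 0.108681, fail to reject H0.


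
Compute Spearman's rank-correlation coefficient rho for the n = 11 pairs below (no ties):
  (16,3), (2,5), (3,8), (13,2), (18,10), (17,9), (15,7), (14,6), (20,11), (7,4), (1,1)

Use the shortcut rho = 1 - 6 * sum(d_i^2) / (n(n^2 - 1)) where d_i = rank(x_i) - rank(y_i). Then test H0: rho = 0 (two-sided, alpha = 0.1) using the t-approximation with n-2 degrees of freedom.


Step 1: Rank x and y separately (midranks; no ties here).
rank(x): 16->8, 2->2, 3->3, 13->5, 18->10, 17->9, 15->7, 14->6, 20->11, 7->4, 1->1
rank(y): 3->3, 5->5, 8->8, 2->2, 10->10, 9->9, 7->7, 6->6, 11->11, 4->4, 1->1
Step 2: d_i = R_x(i) - R_y(i); compute d_i^2.
  (8-3)^2=25, (2-5)^2=9, (3-8)^2=25, (5-2)^2=9, (10-10)^2=0, (9-9)^2=0, (7-7)^2=0, (6-6)^2=0, (11-11)^2=0, (4-4)^2=0, (1-1)^2=0
sum(d^2) = 68.
Step 3: rho = 1 - 6*68 / (11*(11^2 - 1)) = 1 - 408/1320 = 0.690909.
Step 4: Under H0, t = rho * sqrt((n-2)/(1-rho^2)) = 2.8671 ~ t(9).
Step 5: Two-sided p-value from the t-distribution with 9 df = 0.018565.
Step 6: alpha = 0.1. reject H0.

rho = 0.6909, p = 0.018565, reject H0 at alpha = 0.1.


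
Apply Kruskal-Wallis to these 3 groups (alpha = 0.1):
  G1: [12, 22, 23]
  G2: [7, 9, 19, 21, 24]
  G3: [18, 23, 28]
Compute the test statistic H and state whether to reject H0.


Step 1: Combine all N = 11 observations and assign midranks.
sorted (value, group, rank): (7,G2,1), (9,G2,2), (12,G1,3), (18,G3,4), (19,G2,5), (21,G2,6), (22,G1,7), (23,G1,8.5), (23,G3,8.5), (24,G2,10), (28,G3,11)
Step 2: Sum ranks within each group.
R_1 = 18.5 (n_1 = 3)
R_2 = 24 (n_2 = 5)
R_3 = 23.5 (n_3 = 3)
Step 3: H = 12/(N(N+1)) * sum(R_i^2/n_i) - 3(N+1)
     = 12/(11*12) * (18.5^2/3 + 24^2/5 + 23.5^2/3) - 3*12
     = 0.090909 * 413.367 - 36
     = 1.578788.
Step 4: Ties present; correction factor C = 1 - 6/(11^3 - 11) = 0.995455. Corrected H = 1.578788 / 0.995455 = 1.585997.
Step 5: Under H0, H ~ chi^2(2); p-value = 0.452486.
Step 6: alpha = 0.1. fail to reject H0.

H = 1.5860, df = 2, p = 0.452486, fail to reject H0.


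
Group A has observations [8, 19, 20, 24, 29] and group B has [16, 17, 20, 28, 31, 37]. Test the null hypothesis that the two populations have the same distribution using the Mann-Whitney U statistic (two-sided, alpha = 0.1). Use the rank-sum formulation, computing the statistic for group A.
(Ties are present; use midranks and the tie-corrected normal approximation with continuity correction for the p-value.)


Step 1: Combine and sort all 11 observations; assign midranks.
sorted (value, group): (8,X), (16,Y), (17,Y), (19,X), (20,X), (20,Y), (24,X), (28,Y), (29,X), (31,Y), (37,Y)
ranks: 8->1, 16->2, 17->3, 19->4, 20->5.5, 20->5.5, 24->7, 28->8, 29->9, 31->10, 37->11
Step 2: Rank sum for X: R1 = 1 + 4 + 5.5 + 7 + 9 = 26.5.
Step 3: U_X = R1 - n1(n1+1)/2 = 26.5 - 5*6/2 = 26.5 - 15 = 11.5.
       U_Y = n1*n2 - U_X = 30 - 11.5 = 18.5.
Step 4: Ties are present, so use the tie-corrected normal approximation (with continuity correction) for the p-value.
Step 5: p-value = 0.583025; compare to alpha = 0.1. fail to reject H0.

U_X = 11.5, p = 0.583025, fail to reject H0 at alpha = 0.1.


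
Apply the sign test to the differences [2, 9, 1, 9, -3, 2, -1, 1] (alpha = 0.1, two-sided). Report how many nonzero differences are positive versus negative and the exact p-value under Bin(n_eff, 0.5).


Step 1: Discard zero differences. Original n = 8; n_eff = number of nonzero differences = 8.
Nonzero differences (with sign): +2, +9, +1, +9, -3, +2, -1, +1
Step 2: Count signs: positive = 6, negative = 2.
Step 3: Under H0: P(positive) = 0.5, so the number of positives S ~ Bin(8, 0.5).
Step 4: Two-sided exact p-value = sum of Bin(8,0.5) probabilities at or below the observed probability = 0.289062.
Step 5: alpha = 0.1. fail to reject H0.

n_eff = 8, pos = 6, neg = 2, p = 0.289062, fail to reject H0.


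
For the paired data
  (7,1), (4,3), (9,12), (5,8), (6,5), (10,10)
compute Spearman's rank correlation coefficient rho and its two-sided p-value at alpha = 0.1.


Step 1: Rank x and y separately (midranks; no ties here).
rank(x): 7->4, 4->1, 9->5, 5->2, 6->3, 10->6
rank(y): 1->1, 3->2, 12->6, 8->4, 5->3, 10->5
Step 2: d_i = R_x(i) - R_y(i); compute d_i^2.
  (4-1)^2=9, (1-2)^2=1, (5-6)^2=1, (2-4)^2=4, (3-3)^2=0, (6-5)^2=1
sum(d^2) = 16.
Step 3: rho = 1 - 6*16 / (6*(6^2 - 1)) = 1 - 96/210 = 0.542857.
Step 4: Under H0, t = rho * sqrt((n-2)/(1-rho^2)) = 1.2928 ~ t(4).
Step 5: Two-sided p-value from the t-distribution with 4 df = 0.265703.
Step 6: alpha = 0.1. fail to reject H0.

rho = 0.5429, p = 0.265703, fail to reject H0 at alpha = 0.1.


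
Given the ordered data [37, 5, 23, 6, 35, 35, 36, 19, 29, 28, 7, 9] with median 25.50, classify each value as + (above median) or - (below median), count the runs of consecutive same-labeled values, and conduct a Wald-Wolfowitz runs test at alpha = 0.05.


Step 1: Compute median = 25.50; label A = above, B = below.
Labels in order: ABBBAAABAABB  (n_A = 6, n_B = 6)
Step 2: Count runs R = 6.
Step 3: Under H0 (random ordering), E[R] = 2*n_A*n_B/(n_A+n_B) + 1 = 2*6*6/12 + 1 = 7.0000.
        Var[R] = 2*n_A*n_B*(2*n_A*n_B - n_A - n_B) / ((n_A+n_B)^2 * (n_A+n_B-1)) = 4320/1584 = 2.7273.
        SD[R] = 1.6514.
Step 4: Continuity-corrected z = (R + 0.5 - E[R]) / SD[R] = (6 + 0.5 - 7.0000) / 1.6514 = -0.3028.
Step 5: Two-sided p-value via normal approximation = 2*(1 - Phi(|z|)) = 0.762069.
Step 6: alpha = 0.05. fail to reject H0.

R = 6, z = -0.3028, p = 0.762069, fail to reject H0.


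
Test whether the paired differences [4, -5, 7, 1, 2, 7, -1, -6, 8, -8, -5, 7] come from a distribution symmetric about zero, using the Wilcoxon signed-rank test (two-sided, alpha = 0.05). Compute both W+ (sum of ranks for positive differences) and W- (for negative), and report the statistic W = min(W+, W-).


Step 1: Drop any zero differences (none here) and take |d_i|.
|d| = [4, 5, 7, 1, 2, 7, 1, 6, 8, 8, 5, 7]
Step 2: Midrank |d_i| (ties get averaged ranks).
ranks: |4|->4, |5|->5.5, |7|->9, |1|->1.5, |2|->3, |7|->9, |1|->1.5, |6|->7, |8|->11.5, |8|->11.5, |5|->5.5, |7|->9
Step 3: Attach original signs; sum ranks with positive sign and with negative sign.
W+ = 4 + 9 + 1.5 + 3 + 9 + 11.5 + 9 = 47
W- = 5.5 + 1.5 + 7 + 11.5 + 5.5 = 31
(Check: W+ + W- = 78 should equal n(n+1)/2 = 78.)
Step 4: Test statistic W = min(W+, W-) = 31.
Step 5: Ties in |d|, so use the tie-corrected normal approximation.
        E[W] = n(n+1)/4 = 12*13/4 = 39.
        Tie groups: |d|=1 (t=2), |d|=5 (t=2), |d|=7 (t=3), |d|=8 (t=2); sum(t^3 - t) = 42.
        Var[W] = n(n+1)(2n+1)/24 - sum(t^3-t)/48 = 3900/24 - 42/48 = 161.625.
        z = (W - E[W]) / sqrt(Var[W]) = (31 - 39) / 12.7132 = -0.6293.
        Two-sided p = 2*Phi(z) = 0.529174.
Step 6: alpha = 0.05. fail to reject H0.

W+ = 47, W- = 31, W = min = 31, p = 0.529174, fail to reject H0.


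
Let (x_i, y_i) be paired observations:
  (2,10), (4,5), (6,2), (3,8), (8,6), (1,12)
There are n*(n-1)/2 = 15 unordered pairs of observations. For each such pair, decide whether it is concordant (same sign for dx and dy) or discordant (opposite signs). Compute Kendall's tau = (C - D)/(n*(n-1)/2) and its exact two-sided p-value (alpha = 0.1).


Step 1: Enumerate the 15 unordered pairs (i,j) with i<j and classify each by sign(x_j-x_i) * sign(y_j-y_i).
  (1,2):dx=+2,dy=-5->D; (1,3):dx=+4,dy=-8->D; (1,4):dx=+1,dy=-2->D; (1,5):dx=+6,dy=-4->D
  (1,6):dx=-1,dy=+2->D; (2,3):dx=+2,dy=-3->D; (2,4):dx=-1,dy=+3->D; (2,5):dx=+4,dy=+1->C
  (2,6):dx=-3,dy=+7->D; (3,4):dx=-3,dy=+6->D; (3,5):dx=+2,dy=+4->C; (3,6):dx=-5,dy=+10->D
  (4,5):dx=+5,dy=-2->D; (4,6):dx=-2,dy=+4->D; (5,6):dx=-7,dy=+6->D
Step 2: C = 2, D = 13, total pairs = 15.
Step 3: tau = (C - D)/(n(n-1)/2) = (2 - 13)/15 = -0.733333.
Step 4: Exact two-sided p-value (enumerate n! = 720 permutations of y under H0): p = 0.055556.
Step 5: alpha = 0.1. reject H0.

tau_b = -0.7333 (C=2, D=13), p = 0.055556, reject H0.


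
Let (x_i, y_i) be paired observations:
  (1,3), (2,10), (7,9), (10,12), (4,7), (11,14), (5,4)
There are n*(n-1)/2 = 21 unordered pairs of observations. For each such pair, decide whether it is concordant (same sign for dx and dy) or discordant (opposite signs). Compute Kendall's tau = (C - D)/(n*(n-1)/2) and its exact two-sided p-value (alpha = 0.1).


Step 1: Enumerate the 21 unordered pairs (i,j) with i<j and classify each by sign(x_j-x_i) * sign(y_j-y_i).
  (1,2):dx=+1,dy=+7->C; (1,3):dx=+6,dy=+6->C; (1,4):dx=+9,dy=+9->C; (1,5):dx=+3,dy=+4->C
  (1,6):dx=+10,dy=+11->C; (1,7):dx=+4,dy=+1->C; (2,3):dx=+5,dy=-1->D; (2,4):dx=+8,dy=+2->C
  (2,5):dx=+2,dy=-3->D; (2,6):dx=+9,dy=+4->C; (2,7):dx=+3,dy=-6->D; (3,4):dx=+3,dy=+3->C
  (3,5):dx=-3,dy=-2->C; (3,6):dx=+4,dy=+5->C; (3,7):dx=-2,dy=-5->C; (4,5):dx=-6,dy=-5->C
  (4,6):dx=+1,dy=+2->C; (4,7):dx=-5,dy=-8->C; (5,6):dx=+7,dy=+7->C; (5,7):dx=+1,dy=-3->D
  (6,7):dx=-6,dy=-10->C
Step 2: C = 17, D = 4, total pairs = 21.
Step 3: tau = (C - D)/(n(n-1)/2) = (17 - 4)/21 = 0.619048.
Step 4: Exact two-sided p-value (enumerate n! = 5040 permutations of y under H0): p = 0.069048.
Step 5: alpha = 0.1. reject H0.

tau_b = 0.6190 (C=17, D=4), p = 0.069048, reject H0.


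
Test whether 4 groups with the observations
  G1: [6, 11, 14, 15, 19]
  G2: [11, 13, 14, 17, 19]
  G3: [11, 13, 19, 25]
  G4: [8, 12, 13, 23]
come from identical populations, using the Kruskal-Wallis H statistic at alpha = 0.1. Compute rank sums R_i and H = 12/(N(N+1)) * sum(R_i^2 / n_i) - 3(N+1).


Step 1: Combine all N = 18 observations and assign midranks.
sorted (value, group, rank): (6,G1,1), (8,G4,2), (11,G1,4), (11,G2,4), (11,G3,4), (12,G4,6), (13,G2,8), (13,G3,8), (13,G4,8), (14,G1,10.5), (14,G2,10.5), (15,G1,12), (17,G2,13), (19,G1,15), (19,G2,15), (19,G3,15), (23,G4,17), (25,G3,18)
Step 2: Sum ranks within each group.
R_1 = 42.5 (n_1 = 5)
R_2 = 50.5 (n_2 = 5)
R_3 = 45 (n_3 = 4)
R_4 = 33 (n_4 = 4)
Step 3: H = 12/(N(N+1)) * sum(R_i^2/n_i) - 3(N+1)
     = 12/(18*19) * (42.5^2/5 + 50.5^2/5 + 45^2/4 + 33^2/4) - 3*19
     = 0.035088 * 1649.8 - 57
     = 0.887719.
Step 4: Ties present; correction factor C = 1 - 78/(18^3 - 18) = 0.986584. Corrected H = 0.887719 / 0.986584 = 0.899791.
Step 5: Under H0, H ~ chi^2(3); p-value = 0.825478.
Step 6: alpha = 0.1. fail to reject H0.

H = 0.8998, df = 3, p = 0.825478, fail to reject H0.


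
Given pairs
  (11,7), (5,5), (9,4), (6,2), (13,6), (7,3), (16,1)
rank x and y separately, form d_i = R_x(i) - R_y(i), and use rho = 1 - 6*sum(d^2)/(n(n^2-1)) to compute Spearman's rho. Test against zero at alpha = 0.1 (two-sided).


Step 1: Rank x and y separately (midranks; no ties here).
rank(x): 11->5, 5->1, 9->4, 6->2, 13->6, 7->3, 16->7
rank(y): 7->7, 5->5, 4->4, 2->2, 6->6, 3->3, 1->1
Step 2: d_i = R_x(i) - R_y(i); compute d_i^2.
  (5-7)^2=4, (1-5)^2=16, (4-4)^2=0, (2-2)^2=0, (6-6)^2=0, (3-3)^2=0, (7-1)^2=36
sum(d^2) = 56.
Step 3: rho = 1 - 6*56 / (7*(7^2 - 1)) = 1 - 336/336 = 0.000000.
Step 4: Under H0, t = rho * sqrt((n-2)/(1-rho^2)) = 0.0000 ~ t(5).
Step 5: Two-sided p-value from the t-distribution with 5 df = 1.000000.
Step 6: alpha = 0.1. fail to reject H0.

rho = 0.0000, p = 1.000000, fail to reject H0 at alpha = 0.1.


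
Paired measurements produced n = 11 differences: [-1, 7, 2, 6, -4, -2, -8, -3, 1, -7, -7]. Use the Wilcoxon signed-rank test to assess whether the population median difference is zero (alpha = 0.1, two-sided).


Step 1: Drop any zero differences (none here) and take |d_i|.
|d| = [1, 7, 2, 6, 4, 2, 8, 3, 1, 7, 7]
Step 2: Midrank |d_i| (ties get averaged ranks).
ranks: |1|->1.5, |7|->9, |2|->3.5, |6|->7, |4|->6, |2|->3.5, |8|->11, |3|->5, |1|->1.5, |7|->9, |7|->9
Step 3: Attach original signs; sum ranks with positive sign and with negative sign.
W+ = 9 + 3.5 + 7 + 1.5 = 21
W- = 1.5 + 6 + 3.5 + 11 + 5 + 9 + 9 = 45
(Check: W+ + W- = 66 should equal n(n+1)/2 = 66.)
Step 4: Test statistic W = min(W+, W-) = 21.
Step 5: Ties in |d|, so use the tie-corrected normal approximation.
        E[W] = n(n+1)/4 = 11*12/4 = 33.
        Tie groups: |d|=1 (t=2), |d|=2 (t=2), |d|=7 (t=3); sum(t^3 - t) = 36.
        Var[W] = n(n+1)(2n+1)/24 - sum(t^3-t)/48 = 3036/24 - 36/48 = 125.75.
        z = (W - E[W]) / sqrt(Var[W]) = (21 - 33) / 11.2138 = -1.0701.
        Two-sided p = 2*Phi(z) = 0.284571.
Step 6: alpha = 0.1. fail to reject H0.

W+ = 21, W- = 45, W = min = 21, p = 0.284571, fail to reject H0.


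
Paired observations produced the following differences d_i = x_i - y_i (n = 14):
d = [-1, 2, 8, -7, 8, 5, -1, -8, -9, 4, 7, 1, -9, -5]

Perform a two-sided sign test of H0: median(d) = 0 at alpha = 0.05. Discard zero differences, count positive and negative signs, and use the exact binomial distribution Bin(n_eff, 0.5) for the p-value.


Step 1: Discard zero differences. Original n = 14; n_eff = number of nonzero differences = 14.
Nonzero differences (with sign): -1, +2, +8, -7, +8, +5, -1, -8, -9, +4, +7, +1, -9, -5
Step 2: Count signs: positive = 7, negative = 7.
Step 3: Under H0: P(positive) = 0.5, so the number of positives S ~ Bin(14, 0.5).
Step 4: Two-sided exact p-value = sum of Bin(14,0.5) probabilities at or below the observed probability = 1.000000.
Step 5: alpha = 0.05. fail to reject H0.

n_eff = 14, pos = 7, neg = 7, p = 1.000000, fail to reject H0.


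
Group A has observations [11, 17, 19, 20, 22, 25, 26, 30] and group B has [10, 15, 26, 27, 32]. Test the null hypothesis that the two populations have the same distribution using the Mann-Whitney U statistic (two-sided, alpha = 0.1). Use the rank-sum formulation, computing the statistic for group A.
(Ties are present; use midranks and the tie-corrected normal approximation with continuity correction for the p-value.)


Step 1: Combine and sort all 13 observations; assign midranks.
sorted (value, group): (10,Y), (11,X), (15,Y), (17,X), (19,X), (20,X), (22,X), (25,X), (26,X), (26,Y), (27,Y), (30,X), (32,Y)
ranks: 10->1, 11->2, 15->3, 17->4, 19->5, 20->6, 22->7, 25->8, 26->9.5, 26->9.5, 27->11, 30->12, 32->13
Step 2: Rank sum for X: R1 = 2 + 4 + 5 + 6 + 7 + 8 + 9.5 + 12 = 53.5.
Step 3: U_X = R1 - n1(n1+1)/2 = 53.5 - 8*9/2 = 53.5 - 36 = 17.5.
       U_Y = n1*n2 - U_X = 40 - 17.5 = 22.5.
Step 4: Ties are present, so use the tie-corrected normal approximation (with continuity correction) for the p-value.
Step 5: p-value = 0.769390; compare to alpha = 0.1. fail to reject H0.

U_X = 17.5, p = 0.769390, fail to reject H0 at alpha = 0.1.


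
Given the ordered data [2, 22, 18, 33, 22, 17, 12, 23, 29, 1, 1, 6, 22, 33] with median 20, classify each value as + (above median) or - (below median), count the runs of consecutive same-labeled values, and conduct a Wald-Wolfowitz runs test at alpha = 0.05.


Step 1: Compute median = 20; label A = above, B = below.
Labels in order: BABAABBAABBBAA  (n_A = 7, n_B = 7)
Step 2: Count runs R = 8.
Step 3: Under H0 (random ordering), E[R] = 2*n_A*n_B/(n_A+n_B) + 1 = 2*7*7/14 + 1 = 8.0000.
        Var[R] = 2*n_A*n_B*(2*n_A*n_B - n_A - n_B) / ((n_A+n_B)^2 * (n_A+n_B-1)) = 8232/2548 = 3.2308.
        SD[R] = 1.7974.
Step 4: R = E[R], so z = 0 with no continuity correction.
Step 5: Two-sided p-value via normal approximation = 2*(1 - Phi(|z|)) = 1.000000.
Step 6: alpha = 0.05. fail to reject H0.

R = 8, z = 0.0000, p = 1.000000, fail to reject H0.


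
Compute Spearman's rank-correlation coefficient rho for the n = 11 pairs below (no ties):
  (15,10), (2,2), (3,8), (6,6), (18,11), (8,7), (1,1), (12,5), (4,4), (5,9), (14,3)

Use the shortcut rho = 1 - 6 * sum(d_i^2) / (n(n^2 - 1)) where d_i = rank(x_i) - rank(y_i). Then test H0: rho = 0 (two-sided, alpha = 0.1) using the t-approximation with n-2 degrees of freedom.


Step 1: Rank x and y separately (midranks; no ties here).
rank(x): 15->10, 2->2, 3->3, 6->6, 18->11, 8->7, 1->1, 12->8, 4->4, 5->5, 14->9
rank(y): 10->10, 2->2, 8->8, 6->6, 11->11, 7->7, 1->1, 5->5, 4->4, 9->9, 3->3
Step 2: d_i = R_x(i) - R_y(i); compute d_i^2.
  (10-10)^2=0, (2-2)^2=0, (3-8)^2=25, (6-6)^2=0, (11-11)^2=0, (7-7)^2=0, (1-1)^2=0, (8-5)^2=9, (4-4)^2=0, (5-9)^2=16, (9-3)^2=36
sum(d^2) = 86.
Step 3: rho = 1 - 6*86 / (11*(11^2 - 1)) = 1 - 516/1320 = 0.609091.
Step 4: Under H0, t = rho * sqrt((n-2)/(1-rho^2)) = 2.3040 ~ t(9).
Step 5: Two-sided p-value from the t-distribution with 9 df = 0.046696.
Step 6: alpha = 0.1. reject H0.

rho = 0.6091, p = 0.046696, reject H0 at alpha = 0.1.


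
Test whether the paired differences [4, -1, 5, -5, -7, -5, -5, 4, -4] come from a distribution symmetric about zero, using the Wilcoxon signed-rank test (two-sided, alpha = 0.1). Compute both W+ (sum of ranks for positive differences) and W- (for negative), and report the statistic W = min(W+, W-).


Step 1: Drop any zero differences (none here) and take |d_i|.
|d| = [4, 1, 5, 5, 7, 5, 5, 4, 4]
Step 2: Midrank |d_i| (ties get averaged ranks).
ranks: |4|->3, |1|->1, |5|->6.5, |5|->6.5, |7|->9, |5|->6.5, |5|->6.5, |4|->3, |4|->3
Step 3: Attach original signs; sum ranks with positive sign and with negative sign.
W+ = 3 + 6.5 + 3 = 12.5
W- = 1 + 6.5 + 9 + 6.5 + 6.5 + 3 = 32.5
(Check: W+ + W- = 45 should equal n(n+1)/2 = 45.)
Step 4: Test statistic W = min(W+, W-) = 12.5.
Step 5: Ties in |d|, so use the tie-corrected normal approximation.
        E[W] = n(n+1)/4 = 9*10/4 = 22.5.
        Tie groups: |d|=4 (t=3), |d|=5 (t=4); sum(t^3 - t) = 84.
        Var[W] = n(n+1)(2n+1)/24 - sum(t^3-t)/48 = 1710/24 - 84/48 = 69.5.
        z = (W - E[W]) / sqrt(Var[W]) = (12.5 - 22.5) / 8.3367 = -1.1995.
        Two-sided p = 2*Phi(z) = 0.230326.
Step 6: alpha = 0.1. fail to reject H0.

W+ = 12.5, W- = 32.5, W = min = 12.5, p = 0.230326, fail to reject H0.


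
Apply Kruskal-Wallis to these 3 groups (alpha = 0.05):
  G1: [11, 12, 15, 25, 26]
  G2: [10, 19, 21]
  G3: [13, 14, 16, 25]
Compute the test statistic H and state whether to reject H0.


Step 1: Combine all N = 12 observations and assign midranks.
sorted (value, group, rank): (10,G2,1), (11,G1,2), (12,G1,3), (13,G3,4), (14,G3,5), (15,G1,6), (16,G3,7), (19,G2,8), (21,G2,9), (25,G1,10.5), (25,G3,10.5), (26,G1,12)
Step 2: Sum ranks within each group.
R_1 = 33.5 (n_1 = 5)
R_2 = 18 (n_2 = 3)
R_3 = 26.5 (n_3 = 4)
Step 3: H = 12/(N(N+1)) * sum(R_i^2/n_i) - 3(N+1)
     = 12/(12*13) * (33.5^2/5 + 18^2/3 + 26.5^2/4) - 3*13
     = 0.076923 * 508.012 - 39
     = 0.077885.
Step 4: Ties present; correction factor C = 1 - 6/(12^3 - 12) = 0.996503. Corrected H = 0.077885 / 0.996503 = 0.078158.
Step 5: Under H0, H ~ chi^2(2); p-value = 0.961675.
Step 6: alpha = 0.05. fail to reject H0.

H = 0.0782, df = 2, p = 0.961675, fail to reject H0.


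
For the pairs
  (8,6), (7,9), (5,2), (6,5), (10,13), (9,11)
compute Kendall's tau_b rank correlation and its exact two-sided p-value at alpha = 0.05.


Step 1: Enumerate the 15 unordered pairs (i,j) with i<j and classify each by sign(x_j-x_i) * sign(y_j-y_i).
  (1,2):dx=-1,dy=+3->D; (1,3):dx=-3,dy=-4->C; (1,4):dx=-2,dy=-1->C; (1,5):dx=+2,dy=+7->C
  (1,6):dx=+1,dy=+5->C; (2,3):dx=-2,dy=-7->C; (2,4):dx=-1,dy=-4->C; (2,5):dx=+3,dy=+4->C
  (2,6):dx=+2,dy=+2->C; (3,4):dx=+1,dy=+3->C; (3,5):dx=+5,dy=+11->C; (3,6):dx=+4,dy=+9->C
  (4,5):dx=+4,dy=+8->C; (4,6):dx=+3,dy=+6->C; (5,6):dx=-1,dy=-2->C
Step 2: C = 14, D = 1, total pairs = 15.
Step 3: tau = (C - D)/(n(n-1)/2) = (14 - 1)/15 = 0.866667.
Step 4: Exact two-sided p-value (enumerate n! = 720 permutations of y under H0): p = 0.016667.
Step 5: alpha = 0.05. reject H0.

tau_b = 0.8667 (C=14, D=1), p = 0.016667, reject H0.


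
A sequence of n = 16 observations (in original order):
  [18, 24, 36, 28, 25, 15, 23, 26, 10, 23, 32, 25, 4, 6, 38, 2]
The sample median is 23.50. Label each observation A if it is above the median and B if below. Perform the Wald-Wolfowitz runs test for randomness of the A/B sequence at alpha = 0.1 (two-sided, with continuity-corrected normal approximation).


Step 1: Compute median = 23.50; label A = above, B = below.
Labels in order: BAAAABBABBAABBAB  (n_A = 8, n_B = 8)
Step 2: Count runs R = 9.
Step 3: Under H0 (random ordering), E[R] = 2*n_A*n_B/(n_A+n_B) + 1 = 2*8*8/16 + 1 = 9.0000.
        Var[R] = 2*n_A*n_B*(2*n_A*n_B - n_A - n_B) / ((n_A+n_B)^2 * (n_A+n_B-1)) = 14336/3840 = 3.7333.
        SD[R] = 1.9322.
Step 4: R = E[R], so z = 0 with no continuity correction.
Step 5: Two-sided p-value via normal approximation = 2*(1 - Phi(|z|)) = 1.000000.
Step 6: alpha = 0.1. fail to reject H0.

R = 9, z = 0.0000, p = 1.000000, fail to reject H0.


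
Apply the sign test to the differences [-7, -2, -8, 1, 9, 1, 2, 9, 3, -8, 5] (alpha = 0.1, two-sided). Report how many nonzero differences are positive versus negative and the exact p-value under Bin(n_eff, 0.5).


Step 1: Discard zero differences. Original n = 11; n_eff = number of nonzero differences = 11.
Nonzero differences (with sign): -7, -2, -8, +1, +9, +1, +2, +9, +3, -8, +5
Step 2: Count signs: positive = 7, negative = 4.
Step 3: Under H0: P(positive) = 0.5, so the number of positives S ~ Bin(11, 0.5).
Step 4: Two-sided exact p-value = sum of Bin(11,0.5) probabilities at or below the observed probability = 0.548828.
Step 5: alpha = 0.1. fail to reject H0.

n_eff = 11, pos = 7, neg = 4, p = 0.548828, fail to reject H0.


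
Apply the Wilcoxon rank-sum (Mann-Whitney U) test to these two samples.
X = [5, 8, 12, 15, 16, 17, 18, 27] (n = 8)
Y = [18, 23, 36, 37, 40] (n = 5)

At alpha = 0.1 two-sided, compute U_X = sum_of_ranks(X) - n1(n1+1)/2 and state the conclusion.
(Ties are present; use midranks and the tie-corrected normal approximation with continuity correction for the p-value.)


Step 1: Combine and sort all 13 observations; assign midranks.
sorted (value, group): (5,X), (8,X), (12,X), (15,X), (16,X), (17,X), (18,X), (18,Y), (23,Y), (27,X), (36,Y), (37,Y), (40,Y)
ranks: 5->1, 8->2, 12->3, 15->4, 16->5, 17->6, 18->7.5, 18->7.5, 23->9, 27->10, 36->11, 37->12, 40->13
Step 2: Rank sum for X: R1 = 1 + 2 + 3 + 4 + 5 + 6 + 7.5 + 10 = 38.5.
Step 3: U_X = R1 - n1(n1+1)/2 = 38.5 - 8*9/2 = 38.5 - 36 = 2.5.
       U_Y = n1*n2 - U_X = 40 - 2.5 = 37.5.
Step 4: Ties are present, so use the tie-corrected normal approximation (with continuity correction) for the p-value.
Step 5: p-value = 0.012704; compare to alpha = 0.1. reject H0.

U_X = 2.5, p = 0.012704, reject H0 at alpha = 0.1.


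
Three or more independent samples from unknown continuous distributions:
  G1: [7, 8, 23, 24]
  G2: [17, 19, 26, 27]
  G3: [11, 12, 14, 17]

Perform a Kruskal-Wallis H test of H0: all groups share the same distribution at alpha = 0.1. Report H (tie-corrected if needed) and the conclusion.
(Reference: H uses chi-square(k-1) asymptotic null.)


Step 1: Combine all N = 12 observations and assign midranks.
sorted (value, group, rank): (7,G1,1), (8,G1,2), (11,G3,3), (12,G3,4), (14,G3,5), (17,G2,6.5), (17,G3,6.5), (19,G2,8), (23,G1,9), (24,G1,10), (26,G2,11), (27,G2,12)
Step 2: Sum ranks within each group.
R_1 = 22 (n_1 = 4)
R_2 = 37.5 (n_2 = 4)
R_3 = 18.5 (n_3 = 4)
Step 3: H = 12/(N(N+1)) * sum(R_i^2/n_i) - 3(N+1)
     = 12/(12*13) * (22^2/4 + 37.5^2/4 + 18.5^2/4) - 3*13
     = 0.076923 * 558.125 - 39
     = 3.932692.
Step 4: Ties present; correction factor C = 1 - 6/(12^3 - 12) = 0.996503. Corrected H = 3.932692 / 0.996503 = 3.946491.
Step 5: Under H0, H ~ chi^2(2); p-value = 0.139005.
Step 6: alpha = 0.1. fail to reject H0.

H = 3.9465, df = 2, p = 0.139005, fail to reject H0.


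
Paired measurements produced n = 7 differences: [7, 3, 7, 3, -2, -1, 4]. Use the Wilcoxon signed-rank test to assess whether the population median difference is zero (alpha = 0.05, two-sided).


Step 1: Drop any zero differences (none here) and take |d_i|.
|d| = [7, 3, 7, 3, 2, 1, 4]
Step 2: Midrank |d_i| (ties get averaged ranks).
ranks: |7|->6.5, |3|->3.5, |7|->6.5, |3|->3.5, |2|->2, |1|->1, |4|->5
Step 3: Attach original signs; sum ranks with positive sign and with negative sign.
W+ = 6.5 + 3.5 + 6.5 + 3.5 + 5 = 25
W- = 2 + 1 = 3
(Check: W+ + W- = 28 should equal n(n+1)/2 = 28.)
Step 4: Test statistic W = min(W+, W-) = 3.
Step 5: Ties in |d|, so use the tie-corrected normal approximation.
        E[W] = n(n+1)/4 = 7*8/4 = 14.
        Tie groups: |d|=3 (t=2), |d|=7 (t=2); sum(t^3 - t) = 12.
        Var[W] = n(n+1)(2n+1)/24 - sum(t^3-t)/48 = 840/24 - 12/48 = 34.75.
        z = (W - E[W]) / sqrt(Var[W]) = (3 - 14) / 5.8949 = -1.8660.
        Two-sided p = 2*Phi(z) = 0.062039.
Step 6: alpha = 0.05. fail to reject H0.

W+ = 25, W- = 3, W = min = 3, p = 0.062039, fail to reject H0.


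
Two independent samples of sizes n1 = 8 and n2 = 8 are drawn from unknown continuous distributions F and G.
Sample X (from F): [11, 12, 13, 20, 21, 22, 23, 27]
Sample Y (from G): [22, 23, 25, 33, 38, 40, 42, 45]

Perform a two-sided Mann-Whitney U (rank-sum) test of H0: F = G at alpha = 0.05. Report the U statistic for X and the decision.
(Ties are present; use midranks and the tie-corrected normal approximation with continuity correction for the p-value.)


Step 1: Combine and sort all 16 observations; assign midranks.
sorted (value, group): (11,X), (12,X), (13,X), (20,X), (21,X), (22,X), (22,Y), (23,X), (23,Y), (25,Y), (27,X), (33,Y), (38,Y), (40,Y), (42,Y), (45,Y)
ranks: 11->1, 12->2, 13->3, 20->4, 21->5, 22->6.5, 22->6.5, 23->8.5, 23->8.5, 25->10, 27->11, 33->12, 38->13, 40->14, 42->15, 45->16
Step 2: Rank sum for X: R1 = 1 + 2 + 3 + 4 + 5 + 6.5 + 8.5 + 11 = 41.
Step 3: U_X = R1 - n1(n1+1)/2 = 41 - 8*9/2 = 41 - 36 = 5.
       U_Y = n1*n2 - U_X = 64 - 5 = 59.
Step 4: Ties are present, so use the tie-corrected normal approximation (with continuity correction) for the p-value.
Step 5: p-value = 0.005317; compare to alpha = 0.05. reject H0.

U_X = 5, p = 0.005317, reject H0 at alpha = 0.05.


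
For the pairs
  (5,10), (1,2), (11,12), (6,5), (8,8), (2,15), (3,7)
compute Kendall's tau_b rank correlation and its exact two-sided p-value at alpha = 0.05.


Step 1: Enumerate the 21 unordered pairs (i,j) with i<j and classify each by sign(x_j-x_i) * sign(y_j-y_i).
  (1,2):dx=-4,dy=-8->C; (1,3):dx=+6,dy=+2->C; (1,4):dx=+1,dy=-5->D; (1,5):dx=+3,dy=-2->D
  (1,6):dx=-3,dy=+5->D; (1,7):dx=-2,dy=-3->C; (2,3):dx=+10,dy=+10->C; (2,4):dx=+5,dy=+3->C
  (2,5):dx=+7,dy=+6->C; (2,6):dx=+1,dy=+13->C; (2,7):dx=+2,dy=+5->C; (3,4):dx=-5,dy=-7->C
  (3,5):dx=-3,dy=-4->C; (3,6):dx=-9,dy=+3->D; (3,7):dx=-8,dy=-5->C; (4,5):dx=+2,dy=+3->C
  (4,6):dx=-4,dy=+10->D; (4,7):dx=-3,dy=+2->D; (5,6):dx=-6,dy=+7->D; (5,7):dx=-5,dy=-1->C
  (6,7):dx=+1,dy=-8->D
Step 2: C = 13, D = 8, total pairs = 21.
Step 3: tau = (C - D)/(n(n-1)/2) = (13 - 8)/21 = 0.238095.
Step 4: Exact two-sided p-value (enumerate n! = 5040 permutations of y under H0): p = 0.561905.
Step 5: alpha = 0.05. fail to reject H0.

tau_b = 0.2381 (C=13, D=8), p = 0.561905, fail to reject H0.


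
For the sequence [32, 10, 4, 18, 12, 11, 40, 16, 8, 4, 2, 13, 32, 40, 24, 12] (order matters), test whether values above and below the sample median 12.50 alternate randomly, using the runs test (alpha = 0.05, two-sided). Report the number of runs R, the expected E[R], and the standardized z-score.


Step 1: Compute median = 12.50; label A = above, B = below.
Labels in order: ABBABBAABBBAAAAB  (n_A = 8, n_B = 8)
Step 2: Count runs R = 8.
Step 3: Under H0 (random ordering), E[R] = 2*n_A*n_B/(n_A+n_B) + 1 = 2*8*8/16 + 1 = 9.0000.
        Var[R] = 2*n_A*n_B*(2*n_A*n_B - n_A - n_B) / ((n_A+n_B)^2 * (n_A+n_B-1)) = 14336/3840 = 3.7333.
        SD[R] = 1.9322.
Step 4: Continuity-corrected z = (R + 0.5 - E[R]) / SD[R] = (8 + 0.5 - 9.0000) / 1.9322 = -0.2588.
Step 5: Two-sided p-value via normal approximation = 2*(1 - Phi(|z|)) = 0.795809.
Step 6: alpha = 0.05. fail to reject H0.

R = 8, z = -0.2588, p = 0.795809, fail to reject H0.


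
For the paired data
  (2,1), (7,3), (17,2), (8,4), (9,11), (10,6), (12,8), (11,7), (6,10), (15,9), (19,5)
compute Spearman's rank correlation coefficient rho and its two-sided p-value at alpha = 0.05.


Step 1: Rank x and y separately (midranks; no ties here).
rank(x): 2->1, 7->3, 17->10, 8->4, 9->5, 10->6, 12->8, 11->7, 6->2, 15->9, 19->11
rank(y): 1->1, 3->3, 2->2, 4->4, 11->11, 6->6, 8->8, 7->7, 10->10, 9->9, 5->5
Step 2: d_i = R_x(i) - R_y(i); compute d_i^2.
  (1-1)^2=0, (3-3)^2=0, (10-2)^2=64, (4-4)^2=0, (5-11)^2=36, (6-6)^2=0, (8-8)^2=0, (7-7)^2=0, (2-10)^2=64, (9-9)^2=0, (11-5)^2=36
sum(d^2) = 200.
Step 3: rho = 1 - 6*200 / (11*(11^2 - 1)) = 1 - 1200/1320 = 0.090909.
Step 4: Under H0, t = rho * sqrt((n-2)/(1-rho^2)) = 0.2739 ~ t(9).
Step 5: Two-sided p-value from the t-distribution with 9 df = 0.790373.
Step 6: alpha = 0.05. fail to reject H0.

rho = 0.0909, p = 0.790373, fail to reject H0 at alpha = 0.05.


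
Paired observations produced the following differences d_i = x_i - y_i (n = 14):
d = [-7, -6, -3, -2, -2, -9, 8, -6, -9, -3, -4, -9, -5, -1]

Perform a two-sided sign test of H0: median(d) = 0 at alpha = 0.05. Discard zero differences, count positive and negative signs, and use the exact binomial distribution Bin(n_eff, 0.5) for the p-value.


Step 1: Discard zero differences. Original n = 14; n_eff = number of nonzero differences = 14.
Nonzero differences (with sign): -7, -6, -3, -2, -2, -9, +8, -6, -9, -3, -4, -9, -5, -1
Step 2: Count signs: positive = 1, negative = 13.
Step 3: Under H0: P(positive) = 0.5, so the number of positives S ~ Bin(14, 0.5).
Step 4: Two-sided exact p-value = sum of Bin(14,0.5) probabilities at or below the observed probability = 0.001831.
Step 5: alpha = 0.05. reject H0.

n_eff = 14, pos = 1, neg = 13, p = 0.001831, reject H0.


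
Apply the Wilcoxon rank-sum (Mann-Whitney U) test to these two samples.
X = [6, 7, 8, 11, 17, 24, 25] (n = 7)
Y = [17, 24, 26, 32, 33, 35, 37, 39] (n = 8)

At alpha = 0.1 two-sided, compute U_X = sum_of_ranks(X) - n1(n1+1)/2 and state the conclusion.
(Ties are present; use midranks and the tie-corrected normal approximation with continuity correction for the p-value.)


Step 1: Combine and sort all 15 observations; assign midranks.
sorted (value, group): (6,X), (7,X), (8,X), (11,X), (17,X), (17,Y), (24,X), (24,Y), (25,X), (26,Y), (32,Y), (33,Y), (35,Y), (37,Y), (39,Y)
ranks: 6->1, 7->2, 8->3, 11->4, 17->5.5, 17->5.5, 24->7.5, 24->7.5, 25->9, 26->10, 32->11, 33->12, 35->13, 37->14, 39->15
Step 2: Rank sum for X: R1 = 1 + 2 + 3 + 4 + 5.5 + 7.5 + 9 = 32.
Step 3: U_X = R1 - n1(n1+1)/2 = 32 - 7*8/2 = 32 - 28 = 4.
       U_Y = n1*n2 - U_X = 56 - 4 = 52.
Step 4: Ties are present, so use the tie-corrected normal approximation (with continuity correction) for the p-value.
Step 5: p-value = 0.006441; compare to alpha = 0.1. reject H0.

U_X = 4, p = 0.006441, reject H0 at alpha = 0.1.


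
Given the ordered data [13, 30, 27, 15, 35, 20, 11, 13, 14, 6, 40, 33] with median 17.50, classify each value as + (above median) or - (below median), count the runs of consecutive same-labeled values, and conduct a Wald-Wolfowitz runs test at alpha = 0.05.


Step 1: Compute median = 17.50; label A = above, B = below.
Labels in order: BAABAABBBBAA  (n_A = 6, n_B = 6)
Step 2: Count runs R = 6.
Step 3: Under H0 (random ordering), E[R] = 2*n_A*n_B/(n_A+n_B) + 1 = 2*6*6/12 + 1 = 7.0000.
        Var[R] = 2*n_A*n_B*(2*n_A*n_B - n_A - n_B) / ((n_A+n_B)^2 * (n_A+n_B-1)) = 4320/1584 = 2.7273.
        SD[R] = 1.6514.
Step 4: Continuity-corrected z = (R + 0.5 - E[R]) / SD[R] = (6 + 0.5 - 7.0000) / 1.6514 = -0.3028.
Step 5: Two-sided p-value via normal approximation = 2*(1 - Phi(|z|)) = 0.762069.
Step 6: alpha = 0.05. fail to reject H0.

R = 6, z = -0.3028, p = 0.762069, fail to reject H0.


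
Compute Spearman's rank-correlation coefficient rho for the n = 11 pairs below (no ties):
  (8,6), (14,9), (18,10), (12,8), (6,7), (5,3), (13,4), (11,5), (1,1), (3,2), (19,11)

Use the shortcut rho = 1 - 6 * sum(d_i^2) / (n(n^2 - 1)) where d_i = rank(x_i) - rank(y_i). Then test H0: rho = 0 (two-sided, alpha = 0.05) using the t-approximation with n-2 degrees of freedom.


Step 1: Rank x and y separately (midranks; no ties here).
rank(x): 8->5, 14->9, 18->10, 12->7, 6->4, 5->3, 13->8, 11->6, 1->1, 3->2, 19->11
rank(y): 6->6, 9->9, 10->10, 8->8, 7->7, 3->3, 4->4, 5->5, 1->1, 2->2, 11->11
Step 2: d_i = R_x(i) - R_y(i); compute d_i^2.
  (5-6)^2=1, (9-9)^2=0, (10-10)^2=0, (7-8)^2=1, (4-7)^2=9, (3-3)^2=0, (8-4)^2=16, (6-5)^2=1, (1-1)^2=0, (2-2)^2=0, (11-11)^2=0
sum(d^2) = 28.
Step 3: rho = 1 - 6*28 / (11*(11^2 - 1)) = 1 - 168/1320 = 0.872727.
Step 4: Under H0, t = rho * sqrt((n-2)/(1-rho^2)) = 5.3628 ~ t(9).
Step 5: Two-sided p-value from the t-distribution with 9 df = 0.000455.
Step 6: alpha = 0.05. reject H0.

rho = 0.8727, p = 0.000455, reject H0 at alpha = 0.05.
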